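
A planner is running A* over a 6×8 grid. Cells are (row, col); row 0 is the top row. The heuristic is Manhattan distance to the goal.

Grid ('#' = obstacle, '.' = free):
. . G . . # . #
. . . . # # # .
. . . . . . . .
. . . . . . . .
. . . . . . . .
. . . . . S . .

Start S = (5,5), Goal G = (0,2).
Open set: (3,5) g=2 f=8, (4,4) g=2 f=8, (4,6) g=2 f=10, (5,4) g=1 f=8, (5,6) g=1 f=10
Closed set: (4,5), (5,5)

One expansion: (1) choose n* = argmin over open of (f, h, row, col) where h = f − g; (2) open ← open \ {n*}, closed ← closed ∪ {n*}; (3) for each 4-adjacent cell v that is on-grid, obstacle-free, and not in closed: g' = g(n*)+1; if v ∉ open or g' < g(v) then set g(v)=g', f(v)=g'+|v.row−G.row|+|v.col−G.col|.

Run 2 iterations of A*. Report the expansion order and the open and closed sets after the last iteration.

order=[(3,5) → (2,5)]; open=[(2,4) g=4 f=8, (2,6) g=4 f=10, (3,4) g=3 f=8, (3,6) g=3 f=10, (4,4) g=2 f=8, (4,6) g=2 f=10, (5,4) g=1 f=8, (5,6) g=1 f=10]; closed=[(2,5), (3,5), (4,5), (5,5)]

step 1: expand (3,5) (f=8, h=6) → closed; open now [(2,5) g=3 f=8, (3,4) g=3 f=8, (3,6) g=3 f=10, (4,4) g=2 f=8, (4,6) g=2 f=10, (5,4) g=1 f=8, (5,6) g=1 f=10]
step 2: expand (2,5) (f=8, h=5) → closed; open now [(2,4) g=4 f=8, (2,6) g=4 f=10, (3,4) g=3 f=8, (3,6) g=3 f=10, (4,4) g=2 f=8, (4,6) g=2 f=10, (5,4) g=1 f=8, (5,6) g=1 f=10]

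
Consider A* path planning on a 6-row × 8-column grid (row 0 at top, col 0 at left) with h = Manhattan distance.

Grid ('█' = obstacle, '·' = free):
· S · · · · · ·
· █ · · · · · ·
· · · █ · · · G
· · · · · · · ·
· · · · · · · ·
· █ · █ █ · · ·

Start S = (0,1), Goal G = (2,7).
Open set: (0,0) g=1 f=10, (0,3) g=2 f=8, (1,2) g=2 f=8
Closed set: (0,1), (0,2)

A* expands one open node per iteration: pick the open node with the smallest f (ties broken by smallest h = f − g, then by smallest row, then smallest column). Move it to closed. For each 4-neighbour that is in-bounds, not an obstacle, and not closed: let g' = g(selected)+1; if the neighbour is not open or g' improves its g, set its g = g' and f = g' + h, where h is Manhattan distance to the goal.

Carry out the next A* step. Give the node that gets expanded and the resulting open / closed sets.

expanded=(0,3); open=[(0,0) g=1 f=10, (0,4) g=3 f=8, (1,2) g=2 f=8, (1,3) g=3 f=8]; closed=[(0,1), (0,2), (0,3)]

step 1: expand (0,3) (f=8, h=6) → closed; open now [(0,0) g=1 f=10, (0,4) g=3 f=8, (1,2) g=2 f=8, (1,3) g=3 f=8]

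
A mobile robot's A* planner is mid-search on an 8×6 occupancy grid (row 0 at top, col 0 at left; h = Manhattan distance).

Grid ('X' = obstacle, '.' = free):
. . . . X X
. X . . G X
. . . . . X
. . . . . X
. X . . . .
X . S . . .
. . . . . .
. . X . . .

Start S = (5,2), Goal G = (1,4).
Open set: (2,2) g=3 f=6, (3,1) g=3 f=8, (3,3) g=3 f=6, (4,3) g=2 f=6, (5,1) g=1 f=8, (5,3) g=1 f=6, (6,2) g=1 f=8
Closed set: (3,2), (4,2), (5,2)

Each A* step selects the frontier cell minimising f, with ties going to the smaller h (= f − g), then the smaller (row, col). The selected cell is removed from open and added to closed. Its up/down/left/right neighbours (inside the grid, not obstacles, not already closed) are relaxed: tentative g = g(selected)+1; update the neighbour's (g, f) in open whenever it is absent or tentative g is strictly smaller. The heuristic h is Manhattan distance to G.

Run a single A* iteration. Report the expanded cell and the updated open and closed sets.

step 1: expand (2,2) (f=6, h=3) → closed; open now [(1,2) g=4 f=6, (2,1) g=4 f=8, (2,3) g=4 f=6, (3,1) g=3 f=8, (3,3) g=3 f=6, (4,3) g=2 f=6, (5,1) g=1 f=8, (5,3) g=1 f=6, (6,2) g=1 f=8]

expanded=(2,2); open=[(1,2) g=4 f=6, (2,1) g=4 f=8, (2,3) g=4 f=6, (3,1) g=3 f=8, (3,3) g=3 f=6, (4,3) g=2 f=6, (5,1) g=1 f=8, (5,3) g=1 f=6, (6,2) g=1 f=8]; closed=[(2,2), (3,2), (4,2), (5,2)]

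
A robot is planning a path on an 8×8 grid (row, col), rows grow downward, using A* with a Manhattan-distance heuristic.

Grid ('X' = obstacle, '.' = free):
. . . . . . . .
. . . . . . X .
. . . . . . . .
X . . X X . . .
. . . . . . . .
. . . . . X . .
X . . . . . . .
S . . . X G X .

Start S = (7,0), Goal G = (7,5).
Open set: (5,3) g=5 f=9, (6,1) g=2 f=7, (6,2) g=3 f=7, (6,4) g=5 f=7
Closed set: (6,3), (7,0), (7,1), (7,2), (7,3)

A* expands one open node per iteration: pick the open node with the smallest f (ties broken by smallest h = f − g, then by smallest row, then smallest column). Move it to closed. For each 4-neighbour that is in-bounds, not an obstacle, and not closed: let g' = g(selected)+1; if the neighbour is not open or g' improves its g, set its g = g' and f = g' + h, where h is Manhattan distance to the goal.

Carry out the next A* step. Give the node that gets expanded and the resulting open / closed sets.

step 1: expand (6,4) (f=7, h=2) → closed; open now [(5,3) g=5 f=9, (5,4) g=6 f=9, (6,1) g=2 f=7, (6,2) g=3 f=7, (6,5) g=6 f=7]

expanded=(6,4); open=[(5,3) g=5 f=9, (5,4) g=6 f=9, (6,1) g=2 f=7, (6,2) g=3 f=7, (6,5) g=6 f=7]; closed=[(6,3), (6,4), (7,0), (7,1), (7,2), (7,3)]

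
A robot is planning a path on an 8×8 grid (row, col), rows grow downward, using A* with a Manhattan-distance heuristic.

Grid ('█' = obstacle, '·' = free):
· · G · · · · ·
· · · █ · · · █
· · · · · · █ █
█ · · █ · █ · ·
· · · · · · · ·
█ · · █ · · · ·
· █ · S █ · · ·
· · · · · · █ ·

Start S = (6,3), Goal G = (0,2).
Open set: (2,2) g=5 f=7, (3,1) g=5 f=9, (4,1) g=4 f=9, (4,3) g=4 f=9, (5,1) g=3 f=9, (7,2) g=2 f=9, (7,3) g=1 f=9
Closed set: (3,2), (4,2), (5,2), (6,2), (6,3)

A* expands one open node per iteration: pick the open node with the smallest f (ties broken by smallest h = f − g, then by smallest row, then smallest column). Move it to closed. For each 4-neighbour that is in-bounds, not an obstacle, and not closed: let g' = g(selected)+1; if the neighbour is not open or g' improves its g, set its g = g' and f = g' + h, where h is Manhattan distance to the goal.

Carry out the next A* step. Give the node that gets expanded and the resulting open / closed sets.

expanded=(2,2); open=[(1,2) g=6 f=7, (2,1) g=6 f=9, (2,3) g=6 f=9, (3,1) g=5 f=9, (4,1) g=4 f=9, (4,3) g=4 f=9, (5,1) g=3 f=9, (7,2) g=2 f=9, (7,3) g=1 f=9]; closed=[(2,2), (3,2), (4,2), (5,2), (6,2), (6,3)]

step 1: expand (2,2) (f=7, h=2) → closed; open now [(1,2) g=6 f=7, (2,1) g=6 f=9, (2,3) g=6 f=9, (3,1) g=5 f=9, (4,1) g=4 f=9, (4,3) g=4 f=9, (5,1) g=3 f=9, (7,2) g=2 f=9, (7,3) g=1 f=9]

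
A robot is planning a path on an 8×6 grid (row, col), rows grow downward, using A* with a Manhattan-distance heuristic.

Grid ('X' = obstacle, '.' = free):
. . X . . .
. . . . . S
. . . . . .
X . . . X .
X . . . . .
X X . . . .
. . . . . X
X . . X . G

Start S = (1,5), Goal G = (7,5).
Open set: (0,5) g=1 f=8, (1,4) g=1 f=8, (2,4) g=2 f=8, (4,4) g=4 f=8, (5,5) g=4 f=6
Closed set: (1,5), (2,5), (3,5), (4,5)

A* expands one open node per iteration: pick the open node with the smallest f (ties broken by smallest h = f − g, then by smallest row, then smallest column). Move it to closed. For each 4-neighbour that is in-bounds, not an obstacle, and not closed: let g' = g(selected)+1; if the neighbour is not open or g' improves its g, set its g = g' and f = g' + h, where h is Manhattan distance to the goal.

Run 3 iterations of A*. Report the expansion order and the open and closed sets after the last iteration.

order=[(5,5) → (5,4) → (6,4)]; open=[(0,5) g=1 f=8, (1,4) g=1 f=8, (2,4) g=2 f=8, (4,4) g=4 f=8, (5,3) g=6 f=10, (6,3) g=7 f=10, (7,4) g=7 f=8]; closed=[(1,5), (2,5), (3,5), (4,5), (5,4), (5,5), (6,4)]

step 1: expand (5,5) (f=6, h=2) → closed; open now [(0,5) g=1 f=8, (1,4) g=1 f=8, (2,4) g=2 f=8, (4,4) g=4 f=8, (5,4) g=5 f=8]
step 2: expand (5,4) (f=8, h=3) → closed; open now [(0,5) g=1 f=8, (1,4) g=1 f=8, (2,4) g=2 f=8, (4,4) g=4 f=8, (5,3) g=6 f=10, (6,4) g=6 f=8]
step 3: expand (6,4) (f=8, h=2) → closed; open now [(0,5) g=1 f=8, (1,4) g=1 f=8, (2,4) g=2 f=8, (4,4) g=4 f=8, (5,3) g=6 f=10, (6,3) g=7 f=10, (7,4) g=7 f=8]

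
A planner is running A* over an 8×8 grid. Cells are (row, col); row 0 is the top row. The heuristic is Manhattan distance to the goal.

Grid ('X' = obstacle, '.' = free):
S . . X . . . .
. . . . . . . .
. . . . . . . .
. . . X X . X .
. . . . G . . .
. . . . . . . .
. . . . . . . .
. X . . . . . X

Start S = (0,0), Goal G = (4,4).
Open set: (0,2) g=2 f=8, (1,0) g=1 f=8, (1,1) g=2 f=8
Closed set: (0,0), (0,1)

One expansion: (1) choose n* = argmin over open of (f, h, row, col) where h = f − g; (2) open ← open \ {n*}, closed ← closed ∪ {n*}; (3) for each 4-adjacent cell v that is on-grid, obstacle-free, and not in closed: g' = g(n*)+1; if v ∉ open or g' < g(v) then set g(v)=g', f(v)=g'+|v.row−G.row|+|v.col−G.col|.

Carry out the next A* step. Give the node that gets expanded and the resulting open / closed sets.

step 1: expand (0,2) (f=8, h=6) → closed; open now [(1,0) g=1 f=8, (1,1) g=2 f=8, (1,2) g=3 f=8]

expanded=(0,2); open=[(1,0) g=1 f=8, (1,1) g=2 f=8, (1,2) g=3 f=8]; closed=[(0,0), (0,1), (0,2)]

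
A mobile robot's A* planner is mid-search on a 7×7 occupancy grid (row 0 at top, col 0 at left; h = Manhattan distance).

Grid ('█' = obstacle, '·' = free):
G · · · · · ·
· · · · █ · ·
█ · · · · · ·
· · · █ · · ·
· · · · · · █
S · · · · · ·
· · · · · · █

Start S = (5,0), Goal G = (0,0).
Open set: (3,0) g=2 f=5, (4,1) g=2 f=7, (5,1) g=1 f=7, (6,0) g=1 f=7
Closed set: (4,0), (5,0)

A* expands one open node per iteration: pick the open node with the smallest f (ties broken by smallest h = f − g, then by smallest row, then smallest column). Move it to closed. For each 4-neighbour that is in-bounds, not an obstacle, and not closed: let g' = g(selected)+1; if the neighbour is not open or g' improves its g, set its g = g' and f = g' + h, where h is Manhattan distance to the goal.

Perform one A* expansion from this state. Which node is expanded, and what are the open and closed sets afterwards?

step 1: expand (3,0) (f=5, h=3) → closed; open now [(3,1) g=3 f=7, (4,1) g=2 f=7, (5,1) g=1 f=7, (6,0) g=1 f=7]

expanded=(3,0); open=[(3,1) g=3 f=7, (4,1) g=2 f=7, (5,1) g=1 f=7, (6,0) g=1 f=7]; closed=[(3,0), (4,0), (5,0)]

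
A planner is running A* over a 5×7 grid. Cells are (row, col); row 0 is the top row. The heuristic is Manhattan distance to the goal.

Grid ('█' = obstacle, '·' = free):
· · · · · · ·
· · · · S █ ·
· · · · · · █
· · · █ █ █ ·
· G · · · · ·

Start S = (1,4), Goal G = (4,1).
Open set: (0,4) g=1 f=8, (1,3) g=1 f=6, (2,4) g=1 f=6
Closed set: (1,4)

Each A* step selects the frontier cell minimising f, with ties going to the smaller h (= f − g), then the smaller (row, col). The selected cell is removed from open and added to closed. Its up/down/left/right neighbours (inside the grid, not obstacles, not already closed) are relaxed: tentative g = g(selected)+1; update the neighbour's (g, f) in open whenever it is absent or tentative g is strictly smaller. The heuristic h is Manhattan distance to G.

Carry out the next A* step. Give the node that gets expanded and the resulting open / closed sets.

step 1: expand (1,3) (f=6, h=5) → closed; open now [(0,3) g=2 f=8, (0,4) g=1 f=8, (1,2) g=2 f=6, (2,3) g=2 f=6, (2,4) g=1 f=6]

expanded=(1,3); open=[(0,3) g=2 f=8, (0,4) g=1 f=8, (1,2) g=2 f=6, (2,3) g=2 f=6, (2,4) g=1 f=6]; closed=[(1,3), (1,4)]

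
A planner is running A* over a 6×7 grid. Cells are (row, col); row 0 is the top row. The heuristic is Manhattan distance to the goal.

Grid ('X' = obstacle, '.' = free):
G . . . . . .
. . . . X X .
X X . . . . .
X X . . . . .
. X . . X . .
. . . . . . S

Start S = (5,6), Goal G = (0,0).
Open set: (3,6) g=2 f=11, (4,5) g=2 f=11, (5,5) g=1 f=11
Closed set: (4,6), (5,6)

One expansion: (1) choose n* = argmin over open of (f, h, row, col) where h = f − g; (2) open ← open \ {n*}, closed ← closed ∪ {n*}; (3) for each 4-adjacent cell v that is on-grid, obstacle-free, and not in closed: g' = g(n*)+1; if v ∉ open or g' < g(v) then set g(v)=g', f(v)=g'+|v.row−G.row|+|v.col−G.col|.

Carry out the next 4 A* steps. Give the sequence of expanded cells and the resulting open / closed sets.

step 1: expand (3,6) (f=11, h=9) → closed; open now [(2,6) g=3 f=11, (3,5) g=3 f=11, (4,5) g=2 f=11, (5,5) g=1 f=11]
step 2: expand (2,6) (f=11, h=8) → closed; open now [(1,6) g=4 f=11, (2,5) g=4 f=11, (3,5) g=3 f=11, (4,5) g=2 f=11, (5,5) g=1 f=11]
step 3: expand (1,6) (f=11, h=7) → closed; open now [(0,6) g=5 f=11, (2,5) g=4 f=11, (3,5) g=3 f=11, (4,5) g=2 f=11, (5,5) g=1 f=11]
step 4: expand (0,6) (f=11, h=6) → closed; open now [(0,5) g=6 f=11, (2,5) g=4 f=11, (3,5) g=3 f=11, (4,5) g=2 f=11, (5,5) g=1 f=11]

order=[(3,6) → (2,6) → (1,6) → (0,6)]; open=[(0,5) g=6 f=11, (2,5) g=4 f=11, (3,5) g=3 f=11, (4,5) g=2 f=11, (5,5) g=1 f=11]; closed=[(0,6), (1,6), (2,6), (3,6), (4,6), (5,6)]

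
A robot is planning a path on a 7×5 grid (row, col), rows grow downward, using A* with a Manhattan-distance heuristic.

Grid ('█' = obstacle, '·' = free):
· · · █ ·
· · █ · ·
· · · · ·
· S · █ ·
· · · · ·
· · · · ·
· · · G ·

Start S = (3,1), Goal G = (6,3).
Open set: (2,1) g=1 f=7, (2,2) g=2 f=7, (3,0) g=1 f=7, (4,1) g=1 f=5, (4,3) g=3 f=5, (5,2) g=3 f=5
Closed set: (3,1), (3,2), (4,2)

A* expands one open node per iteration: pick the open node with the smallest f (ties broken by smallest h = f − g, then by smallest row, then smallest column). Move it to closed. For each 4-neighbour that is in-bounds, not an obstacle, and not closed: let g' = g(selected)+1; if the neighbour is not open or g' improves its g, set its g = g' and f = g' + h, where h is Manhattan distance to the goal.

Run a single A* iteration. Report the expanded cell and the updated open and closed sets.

step 1: expand (4,3) (f=5, h=2) → closed; open now [(2,1) g=1 f=7, (2,2) g=2 f=7, (3,0) g=1 f=7, (4,1) g=1 f=5, (4,4) g=4 f=7, (5,2) g=3 f=5, (5,3) g=4 f=5]

expanded=(4,3); open=[(2,1) g=1 f=7, (2,2) g=2 f=7, (3,0) g=1 f=7, (4,1) g=1 f=5, (4,4) g=4 f=7, (5,2) g=3 f=5, (5,3) g=4 f=5]; closed=[(3,1), (3,2), (4,2), (4,3)]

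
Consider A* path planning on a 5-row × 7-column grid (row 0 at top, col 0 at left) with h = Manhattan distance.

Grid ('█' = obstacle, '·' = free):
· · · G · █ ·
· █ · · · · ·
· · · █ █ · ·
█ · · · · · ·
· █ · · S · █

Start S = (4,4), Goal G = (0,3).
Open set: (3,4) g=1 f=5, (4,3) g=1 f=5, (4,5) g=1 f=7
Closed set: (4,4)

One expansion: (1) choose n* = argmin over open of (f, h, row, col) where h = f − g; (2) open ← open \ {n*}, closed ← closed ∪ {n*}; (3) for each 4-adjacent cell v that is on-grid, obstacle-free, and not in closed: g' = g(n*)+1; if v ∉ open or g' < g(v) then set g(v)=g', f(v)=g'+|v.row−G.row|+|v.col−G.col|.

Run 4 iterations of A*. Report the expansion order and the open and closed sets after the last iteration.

step 1: expand (3,4) (f=5, h=4) → closed; open now [(3,3) g=2 f=5, (3,5) g=2 f=7, (4,3) g=1 f=5, (4,5) g=1 f=7]
step 2: expand (3,3) (f=5, h=3) → closed; open now [(3,2) g=3 f=7, (3,5) g=2 f=7, (4,3) g=1 f=5, (4,5) g=1 f=7]
step 3: expand (4,3) (f=5, h=4) → closed; open now [(3,2) g=3 f=7, (3,5) g=2 f=7, (4,2) g=2 f=7, (4,5) g=1 f=7]
step 4: expand (3,2) (f=7, h=4) → closed; open now [(2,2) g=4 f=7, (3,1) g=4 f=9, (3,5) g=2 f=7, (4,2) g=2 f=7, (4,5) g=1 f=7]

order=[(3,4) → (3,3) → (4,3) → (3,2)]; open=[(2,2) g=4 f=7, (3,1) g=4 f=9, (3,5) g=2 f=7, (4,2) g=2 f=7, (4,5) g=1 f=7]; closed=[(3,2), (3,3), (3,4), (4,3), (4,4)]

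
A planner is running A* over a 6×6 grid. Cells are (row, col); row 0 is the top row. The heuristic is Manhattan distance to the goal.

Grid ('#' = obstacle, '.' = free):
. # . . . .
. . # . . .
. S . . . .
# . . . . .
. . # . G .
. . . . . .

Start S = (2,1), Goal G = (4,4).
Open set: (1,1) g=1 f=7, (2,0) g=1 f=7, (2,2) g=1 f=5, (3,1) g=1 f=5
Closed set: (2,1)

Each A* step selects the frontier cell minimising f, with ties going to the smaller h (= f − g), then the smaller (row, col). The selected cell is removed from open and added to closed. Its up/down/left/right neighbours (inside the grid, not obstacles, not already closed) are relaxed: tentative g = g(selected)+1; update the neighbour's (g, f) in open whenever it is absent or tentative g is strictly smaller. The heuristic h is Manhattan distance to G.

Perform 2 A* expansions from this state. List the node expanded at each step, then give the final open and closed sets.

order=[(2,2) → (2,3)]; open=[(1,1) g=1 f=7, (1,3) g=3 f=7, (2,0) g=1 f=7, (2,4) g=3 f=5, (3,1) g=1 f=5, (3,2) g=2 f=5, (3,3) g=3 f=5]; closed=[(2,1), (2,2), (2,3)]

step 1: expand (2,2) (f=5, h=4) → closed; open now [(1,1) g=1 f=7, (2,0) g=1 f=7, (2,3) g=2 f=5, (3,1) g=1 f=5, (3,2) g=2 f=5]
step 2: expand (2,3) (f=5, h=3) → closed; open now [(1,1) g=1 f=7, (1,3) g=3 f=7, (2,0) g=1 f=7, (2,4) g=3 f=5, (3,1) g=1 f=5, (3,2) g=2 f=5, (3,3) g=3 f=5]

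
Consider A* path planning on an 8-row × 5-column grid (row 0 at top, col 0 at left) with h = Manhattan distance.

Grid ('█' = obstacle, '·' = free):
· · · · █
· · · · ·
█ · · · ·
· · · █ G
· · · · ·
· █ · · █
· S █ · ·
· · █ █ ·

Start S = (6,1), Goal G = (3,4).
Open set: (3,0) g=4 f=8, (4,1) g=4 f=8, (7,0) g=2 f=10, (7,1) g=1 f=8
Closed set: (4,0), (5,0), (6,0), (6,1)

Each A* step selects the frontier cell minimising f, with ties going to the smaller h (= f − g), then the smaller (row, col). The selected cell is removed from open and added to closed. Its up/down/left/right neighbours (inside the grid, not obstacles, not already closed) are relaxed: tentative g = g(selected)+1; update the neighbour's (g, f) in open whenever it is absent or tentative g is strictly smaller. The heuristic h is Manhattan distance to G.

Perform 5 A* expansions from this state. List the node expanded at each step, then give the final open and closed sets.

step 1: expand (3,0) (f=8, h=4) → closed; open now [(3,1) g=5 f=8, (4,1) g=4 f=8, (7,0) g=2 f=10, (7,1) g=1 f=8]
step 2: expand (3,1) (f=8, h=3) → closed; open now [(2,1) g=6 f=10, (3,2) g=6 f=8, (4,1) g=4 f=8, (7,0) g=2 f=10, (7,1) g=1 f=8]
step 3: expand (3,2) (f=8, h=2) → closed; open now [(2,1) g=6 f=10, (2,2) g=7 f=10, (4,1) g=4 f=8, (4,2) g=7 f=10, (7,0) g=2 f=10, (7,1) g=1 f=8]
step 4: expand (4,1) (f=8, h=4) → closed; open now [(2,1) g=6 f=10, (2,2) g=7 f=10, (4,2) g=5 f=8, (7,0) g=2 f=10, (7,1) g=1 f=8]
step 5: expand (4,2) (f=8, h=3) → closed; open now [(2,1) g=6 f=10, (2,2) g=7 f=10, (4,3) g=6 f=8, (5,2) g=6 f=10, (7,0) g=2 f=10, (7,1) g=1 f=8]

order=[(3,0) → (3,1) → (3,2) → (4,1) → (4,2)]; open=[(2,1) g=6 f=10, (2,2) g=7 f=10, (4,3) g=6 f=8, (5,2) g=6 f=10, (7,0) g=2 f=10, (7,1) g=1 f=8]; closed=[(3,0), (3,1), (3,2), (4,0), (4,1), (4,2), (5,0), (6,0), (6,1)]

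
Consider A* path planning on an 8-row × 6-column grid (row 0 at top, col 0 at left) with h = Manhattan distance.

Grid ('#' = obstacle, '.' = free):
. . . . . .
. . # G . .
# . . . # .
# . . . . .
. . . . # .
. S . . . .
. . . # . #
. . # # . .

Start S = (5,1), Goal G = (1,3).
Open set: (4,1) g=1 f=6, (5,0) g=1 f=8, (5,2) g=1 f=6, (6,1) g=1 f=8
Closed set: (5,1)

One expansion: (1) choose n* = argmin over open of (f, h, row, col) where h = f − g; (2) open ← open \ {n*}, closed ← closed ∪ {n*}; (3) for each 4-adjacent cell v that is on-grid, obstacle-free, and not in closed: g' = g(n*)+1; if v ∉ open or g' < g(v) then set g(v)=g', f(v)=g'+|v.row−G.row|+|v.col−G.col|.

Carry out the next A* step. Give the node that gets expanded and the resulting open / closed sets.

step 1: expand (4,1) (f=6, h=5) → closed; open now [(3,1) g=2 f=6, (4,0) g=2 f=8, (4,2) g=2 f=6, (5,0) g=1 f=8, (5,2) g=1 f=6, (6,1) g=1 f=8]

expanded=(4,1); open=[(3,1) g=2 f=6, (4,0) g=2 f=8, (4,2) g=2 f=6, (5,0) g=1 f=8, (5,2) g=1 f=6, (6,1) g=1 f=8]; closed=[(4,1), (5,1)]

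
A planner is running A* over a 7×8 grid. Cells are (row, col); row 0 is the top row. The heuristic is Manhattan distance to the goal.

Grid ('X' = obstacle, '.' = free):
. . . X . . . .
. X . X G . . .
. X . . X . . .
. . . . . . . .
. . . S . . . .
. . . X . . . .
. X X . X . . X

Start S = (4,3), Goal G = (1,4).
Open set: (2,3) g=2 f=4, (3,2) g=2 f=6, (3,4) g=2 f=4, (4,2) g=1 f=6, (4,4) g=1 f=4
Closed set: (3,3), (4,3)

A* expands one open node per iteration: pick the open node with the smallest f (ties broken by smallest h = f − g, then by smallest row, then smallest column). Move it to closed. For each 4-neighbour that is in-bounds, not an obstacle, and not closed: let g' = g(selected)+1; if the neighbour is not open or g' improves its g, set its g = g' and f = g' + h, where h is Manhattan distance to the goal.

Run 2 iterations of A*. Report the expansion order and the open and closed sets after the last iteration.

order=[(2,3) → (3,4)]; open=[(2,2) g=3 f=6, (3,2) g=2 f=6, (3,5) g=3 f=6, (4,2) g=1 f=6, (4,4) g=1 f=4]; closed=[(2,3), (3,3), (3,4), (4,3)]

step 1: expand (2,3) (f=4, h=2) → closed; open now [(2,2) g=3 f=6, (3,2) g=2 f=6, (3,4) g=2 f=4, (4,2) g=1 f=6, (4,4) g=1 f=4]
step 2: expand (3,4) (f=4, h=2) → closed; open now [(2,2) g=3 f=6, (3,2) g=2 f=6, (3,5) g=3 f=6, (4,2) g=1 f=6, (4,4) g=1 f=4]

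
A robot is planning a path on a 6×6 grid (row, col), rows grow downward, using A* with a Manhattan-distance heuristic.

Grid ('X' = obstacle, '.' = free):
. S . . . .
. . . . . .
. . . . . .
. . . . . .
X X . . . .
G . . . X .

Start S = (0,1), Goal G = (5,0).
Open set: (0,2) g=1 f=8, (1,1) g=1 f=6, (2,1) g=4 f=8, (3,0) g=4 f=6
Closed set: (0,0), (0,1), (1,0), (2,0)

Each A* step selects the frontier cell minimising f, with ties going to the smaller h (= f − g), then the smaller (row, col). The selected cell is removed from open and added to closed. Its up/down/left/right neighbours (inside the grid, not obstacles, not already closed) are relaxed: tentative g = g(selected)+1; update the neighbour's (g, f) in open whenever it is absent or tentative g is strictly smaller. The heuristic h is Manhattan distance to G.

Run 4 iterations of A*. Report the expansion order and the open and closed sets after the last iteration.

order=[(3,0) → (1,1) → (2,1) → (3,1)]; open=[(0,2) g=1 f=8, (1,2) g=2 f=8, (2,2) g=3 f=8, (3,2) g=4 f=8]; closed=[(0,0), (0,1), (1,0), (1,1), (2,0), (2,1), (3,0), (3,1)]

step 1: expand (3,0) (f=6, h=2) → closed; open now [(0,2) g=1 f=8, (1,1) g=1 f=6, (2,1) g=4 f=8, (3,1) g=5 f=8]
step 2: expand (1,1) (f=6, h=5) → closed; open now [(0,2) g=1 f=8, (1,2) g=2 f=8, (2,1) g=2 f=6, (3,1) g=5 f=8]
step 3: expand (2,1) (f=6, h=4) → closed; open now [(0,2) g=1 f=8, (1,2) g=2 f=8, (2,2) g=3 f=8, (3,1) g=3 f=6]
step 4: expand (3,1) (f=6, h=3) → closed; open now [(0,2) g=1 f=8, (1,2) g=2 f=8, (2,2) g=3 f=8, (3,2) g=4 f=8]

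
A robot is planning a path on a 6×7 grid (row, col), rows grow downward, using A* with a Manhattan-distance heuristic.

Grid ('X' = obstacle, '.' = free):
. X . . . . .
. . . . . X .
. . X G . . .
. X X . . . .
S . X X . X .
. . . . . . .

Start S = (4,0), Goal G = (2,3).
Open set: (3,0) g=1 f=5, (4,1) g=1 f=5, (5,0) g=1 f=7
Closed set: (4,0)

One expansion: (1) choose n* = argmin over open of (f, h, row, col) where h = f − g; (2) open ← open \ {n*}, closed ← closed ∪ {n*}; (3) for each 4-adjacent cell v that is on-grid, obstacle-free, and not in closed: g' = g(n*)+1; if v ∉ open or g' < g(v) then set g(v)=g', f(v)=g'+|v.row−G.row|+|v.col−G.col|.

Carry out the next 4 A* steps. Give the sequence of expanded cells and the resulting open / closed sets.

step 1: expand (3,0) (f=5, h=4) → closed; open now [(2,0) g=2 f=5, (4,1) g=1 f=5, (5,0) g=1 f=7]
step 2: expand (2,0) (f=5, h=3) → closed; open now [(1,0) g=3 f=7, (2,1) g=3 f=5, (4,1) g=1 f=5, (5,0) g=1 f=7]
step 3: expand (2,1) (f=5, h=2) → closed; open now [(1,0) g=3 f=7, (1,1) g=4 f=7, (4,1) g=1 f=5, (5,0) g=1 f=7]
step 4: expand (4,1) (f=5, h=4) → closed; open now [(1,0) g=3 f=7, (1,1) g=4 f=7, (5,0) g=1 f=7, (5,1) g=2 f=7]

order=[(3,0) → (2,0) → (2,1) → (4,1)]; open=[(1,0) g=3 f=7, (1,1) g=4 f=7, (5,0) g=1 f=7, (5,1) g=2 f=7]; closed=[(2,0), (2,1), (3,0), (4,0), (4,1)]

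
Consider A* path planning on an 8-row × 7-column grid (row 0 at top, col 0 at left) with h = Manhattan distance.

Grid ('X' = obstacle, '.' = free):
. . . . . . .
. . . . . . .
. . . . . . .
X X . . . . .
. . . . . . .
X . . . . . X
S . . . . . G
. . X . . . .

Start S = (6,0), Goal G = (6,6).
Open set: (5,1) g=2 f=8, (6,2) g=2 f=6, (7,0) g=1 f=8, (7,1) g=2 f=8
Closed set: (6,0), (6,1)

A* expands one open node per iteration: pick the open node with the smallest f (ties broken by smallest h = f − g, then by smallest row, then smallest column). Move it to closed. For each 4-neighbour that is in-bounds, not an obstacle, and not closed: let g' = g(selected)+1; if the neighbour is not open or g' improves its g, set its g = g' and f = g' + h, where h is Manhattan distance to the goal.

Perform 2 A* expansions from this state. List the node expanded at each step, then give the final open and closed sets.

step 1: expand (6,2) (f=6, h=4) → closed; open now [(5,1) g=2 f=8, (5,2) g=3 f=8, (6,3) g=3 f=6, (7,0) g=1 f=8, (7,1) g=2 f=8]
step 2: expand (6,3) (f=6, h=3) → closed; open now [(5,1) g=2 f=8, (5,2) g=3 f=8, (5,3) g=4 f=8, (6,4) g=4 f=6, (7,0) g=1 f=8, (7,1) g=2 f=8, (7,3) g=4 f=8]

order=[(6,2) → (6,3)]; open=[(5,1) g=2 f=8, (5,2) g=3 f=8, (5,3) g=4 f=8, (6,4) g=4 f=6, (7,0) g=1 f=8, (7,1) g=2 f=8, (7,3) g=4 f=8]; closed=[(6,0), (6,1), (6,2), (6,3)]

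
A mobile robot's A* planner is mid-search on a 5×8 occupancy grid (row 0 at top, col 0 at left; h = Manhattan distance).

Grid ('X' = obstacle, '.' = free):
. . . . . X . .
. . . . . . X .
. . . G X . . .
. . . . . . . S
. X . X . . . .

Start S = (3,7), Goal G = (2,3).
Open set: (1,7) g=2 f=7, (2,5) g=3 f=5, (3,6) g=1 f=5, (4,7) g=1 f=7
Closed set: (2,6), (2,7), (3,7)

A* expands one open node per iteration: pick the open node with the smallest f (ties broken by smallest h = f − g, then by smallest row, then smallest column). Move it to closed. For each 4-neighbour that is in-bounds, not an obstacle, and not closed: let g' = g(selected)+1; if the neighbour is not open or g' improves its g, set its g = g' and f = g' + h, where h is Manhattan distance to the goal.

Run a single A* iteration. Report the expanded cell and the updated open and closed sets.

expanded=(2,5); open=[(1,5) g=4 f=7, (1,7) g=2 f=7, (3,5) g=4 f=7, (3,6) g=1 f=5, (4,7) g=1 f=7]; closed=[(2,5), (2,6), (2,7), (3,7)]

step 1: expand (2,5) (f=5, h=2) → closed; open now [(1,5) g=4 f=7, (1,7) g=2 f=7, (3,5) g=4 f=7, (3,6) g=1 f=5, (4,7) g=1 f=7]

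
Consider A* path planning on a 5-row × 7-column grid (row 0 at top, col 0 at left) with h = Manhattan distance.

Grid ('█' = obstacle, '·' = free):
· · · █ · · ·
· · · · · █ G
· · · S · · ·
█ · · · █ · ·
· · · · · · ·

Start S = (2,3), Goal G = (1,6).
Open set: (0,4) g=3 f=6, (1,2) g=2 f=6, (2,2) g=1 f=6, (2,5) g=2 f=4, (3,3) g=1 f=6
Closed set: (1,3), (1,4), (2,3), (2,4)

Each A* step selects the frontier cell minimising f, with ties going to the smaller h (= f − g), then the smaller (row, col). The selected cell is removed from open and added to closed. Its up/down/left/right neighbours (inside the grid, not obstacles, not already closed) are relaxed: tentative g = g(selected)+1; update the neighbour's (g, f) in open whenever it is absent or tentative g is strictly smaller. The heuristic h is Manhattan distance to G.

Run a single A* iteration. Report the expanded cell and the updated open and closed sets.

expanded=(2,5); open=[(0,4) g=3 f=6, (1,2) g=2 f=6, (2,2) g=1 f=6, (2,6) g=3 f=4, (3,3) g=1 f=6, (3,5) g=3 f=6]; closed=[(1,3), (1,4), (2,3), (2,4), (2,5)]

step 1: expand (2,5) (f=4, h=2) → closed; open now [(0,4) g=3 f=6, (1,2) g=2 f=6, (2,2) g=1 f=6, (2,6) g=3 f=4, (3,3) g=1 f=6, (3,5) g=3 f=6]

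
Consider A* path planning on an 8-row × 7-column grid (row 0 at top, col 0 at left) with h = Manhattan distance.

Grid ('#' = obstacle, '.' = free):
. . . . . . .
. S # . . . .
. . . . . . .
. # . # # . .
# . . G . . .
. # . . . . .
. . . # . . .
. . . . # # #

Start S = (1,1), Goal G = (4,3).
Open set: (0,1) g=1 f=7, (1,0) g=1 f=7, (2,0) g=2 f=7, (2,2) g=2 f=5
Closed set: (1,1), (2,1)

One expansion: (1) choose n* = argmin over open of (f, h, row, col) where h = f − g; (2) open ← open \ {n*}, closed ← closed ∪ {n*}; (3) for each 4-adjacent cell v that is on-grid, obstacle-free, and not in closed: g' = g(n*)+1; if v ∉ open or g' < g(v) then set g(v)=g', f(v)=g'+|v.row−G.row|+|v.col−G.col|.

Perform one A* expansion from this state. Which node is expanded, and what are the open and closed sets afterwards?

expanded=(2,2); open=[(0,1) g=1 f=7, (1,0) g=1 f=7, (2,0) g=2 f=7, (2,3) g=3 f=5, (3,2) g=3 f=5]; closed=[(1,1), (2,1), (2,2)]

step 1: expand (2,2) (f=5, h=3) → closed; open now [(0,1) g=1 f=7, (1,0) g=1 f=7, (2,0) g=2 f=7, (2,3) g=3 f=5, (3,2) g=3 f=5]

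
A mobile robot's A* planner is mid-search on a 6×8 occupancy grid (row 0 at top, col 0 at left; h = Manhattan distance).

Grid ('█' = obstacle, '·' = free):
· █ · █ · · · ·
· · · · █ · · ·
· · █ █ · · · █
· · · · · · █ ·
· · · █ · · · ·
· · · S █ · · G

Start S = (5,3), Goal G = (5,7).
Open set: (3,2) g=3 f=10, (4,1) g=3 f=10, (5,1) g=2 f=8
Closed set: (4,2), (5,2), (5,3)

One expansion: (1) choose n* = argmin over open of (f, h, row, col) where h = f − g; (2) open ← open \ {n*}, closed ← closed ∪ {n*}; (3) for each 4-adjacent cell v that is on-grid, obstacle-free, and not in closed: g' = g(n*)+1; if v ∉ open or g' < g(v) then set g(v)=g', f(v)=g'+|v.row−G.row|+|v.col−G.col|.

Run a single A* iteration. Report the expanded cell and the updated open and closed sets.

expanded=(5,1); open=[(3,2) g=3 f=10, (4,1) g=3 f=10, (5,0) g=3 f=10]; closed=[(4,2), (5,1), (5,2), (5,3)]

step 1: expand (5,1) (f=8, h=6) → closed; open now [(3,2) g=3 f=10, (4,1) g=3 f=10, (5,0) g=3 f=10]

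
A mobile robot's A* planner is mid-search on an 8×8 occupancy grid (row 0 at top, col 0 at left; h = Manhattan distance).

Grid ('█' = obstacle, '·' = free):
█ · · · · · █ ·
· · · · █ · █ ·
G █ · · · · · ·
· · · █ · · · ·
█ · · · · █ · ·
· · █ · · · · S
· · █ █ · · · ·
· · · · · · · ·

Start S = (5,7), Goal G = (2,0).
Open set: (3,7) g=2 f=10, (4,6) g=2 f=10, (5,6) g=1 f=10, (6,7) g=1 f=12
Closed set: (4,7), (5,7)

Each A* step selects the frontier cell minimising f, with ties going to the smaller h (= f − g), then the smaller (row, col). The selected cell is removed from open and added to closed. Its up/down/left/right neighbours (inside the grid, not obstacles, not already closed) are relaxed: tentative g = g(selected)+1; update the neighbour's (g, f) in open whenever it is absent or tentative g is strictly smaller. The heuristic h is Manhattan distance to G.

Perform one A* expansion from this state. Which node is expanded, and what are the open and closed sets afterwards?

expanded=(3,7); open=[(2,7) g=3 f=10, (3,6) g=3 f=10, (4,6) g=2 f=10, (5,6) g=1 f=10, (6,7) g=1 f=12]; closed=[(3,7), (4,7), (5,7)]

step 1: expand (3,7) (f=10, h=8) → closed; open now [(2,7) g=3 f=10, (3,6) g=3 f=10, (4,6) g=2 f=10, (5,6) g=1 f=10, (6,7) g=1 f=12]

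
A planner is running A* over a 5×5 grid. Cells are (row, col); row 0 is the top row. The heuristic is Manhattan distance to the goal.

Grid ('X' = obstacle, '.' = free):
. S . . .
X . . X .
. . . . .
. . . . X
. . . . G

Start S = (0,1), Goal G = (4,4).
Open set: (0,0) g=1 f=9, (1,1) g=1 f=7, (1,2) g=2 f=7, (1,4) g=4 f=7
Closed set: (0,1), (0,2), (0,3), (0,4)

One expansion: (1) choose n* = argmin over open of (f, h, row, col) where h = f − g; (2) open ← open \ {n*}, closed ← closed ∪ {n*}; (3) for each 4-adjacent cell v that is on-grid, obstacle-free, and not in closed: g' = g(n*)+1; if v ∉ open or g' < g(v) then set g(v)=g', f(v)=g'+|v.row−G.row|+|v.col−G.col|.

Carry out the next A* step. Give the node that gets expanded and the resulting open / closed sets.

step 1: expand (1,4) (f=7, h=3) → closed; open now [(0,0) g=1 f=9, (1,1) g=1 f=7, (1,2) g=2 f=7, (2,4) g=5 f=7]

expanded=(1,4); open=[(0,0) g=1 f=9, (1,1) g=1 f=7, (1,2) g=2 f=7, (2,4) g=5 f=7]; closed=[(0,1), (0,2), (0,3), (0,4), (1,4)]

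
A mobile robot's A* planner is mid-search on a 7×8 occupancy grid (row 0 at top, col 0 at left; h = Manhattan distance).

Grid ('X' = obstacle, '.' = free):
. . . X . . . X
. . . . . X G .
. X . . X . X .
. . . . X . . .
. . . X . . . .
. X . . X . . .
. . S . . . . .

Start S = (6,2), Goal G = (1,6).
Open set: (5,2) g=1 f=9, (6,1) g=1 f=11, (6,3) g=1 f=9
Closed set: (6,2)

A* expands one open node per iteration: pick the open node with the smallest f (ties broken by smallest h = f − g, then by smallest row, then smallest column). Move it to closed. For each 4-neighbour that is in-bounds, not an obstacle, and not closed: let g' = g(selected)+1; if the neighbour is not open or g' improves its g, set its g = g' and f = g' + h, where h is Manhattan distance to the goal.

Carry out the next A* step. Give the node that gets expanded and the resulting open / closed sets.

expanded=(5,2); open=[(4,2) g=2 f=9, (5,3) g=2 f=9, (6,1) g=1 f=11, (6,3) g=1 f=9]; closed=[(5,2), (6,2)]

step 1: expand (5,2) (f=9, h=8) → closed; open now [(4,2) g=2 f=9, (5,3) g=2 f=9, (6,1) g=1 f=11, (6,3) g=1 f=9]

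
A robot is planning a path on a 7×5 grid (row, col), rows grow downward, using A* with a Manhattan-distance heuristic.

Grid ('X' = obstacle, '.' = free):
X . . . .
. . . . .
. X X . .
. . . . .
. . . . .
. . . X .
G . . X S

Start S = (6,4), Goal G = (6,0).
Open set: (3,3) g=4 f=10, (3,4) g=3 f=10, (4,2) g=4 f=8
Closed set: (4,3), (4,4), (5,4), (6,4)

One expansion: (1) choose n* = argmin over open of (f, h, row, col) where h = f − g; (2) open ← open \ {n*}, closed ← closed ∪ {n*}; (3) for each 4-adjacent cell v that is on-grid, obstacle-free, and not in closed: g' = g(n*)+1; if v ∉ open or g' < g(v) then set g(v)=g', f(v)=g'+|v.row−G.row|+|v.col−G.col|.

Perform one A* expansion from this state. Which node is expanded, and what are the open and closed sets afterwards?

step 1: expand (4,2) (f=8, h=4) → closed; open now [(3,2) g=5 f=10, (3,3) g=4 f=10, (3,4) g=3 f=10, (4,1) g=5 f=8, (5,2) g=5 f=8]

expanded=(4,2); open=[(3,2) g=5 f=10, (3,3) g=4 f=10, (3,4) g=3 f=10, (4,1) g=5 f=8, (5,2) g=5 f=8]; closed=[(4,2), (4,3), (4,4), (5,4), (6,4)]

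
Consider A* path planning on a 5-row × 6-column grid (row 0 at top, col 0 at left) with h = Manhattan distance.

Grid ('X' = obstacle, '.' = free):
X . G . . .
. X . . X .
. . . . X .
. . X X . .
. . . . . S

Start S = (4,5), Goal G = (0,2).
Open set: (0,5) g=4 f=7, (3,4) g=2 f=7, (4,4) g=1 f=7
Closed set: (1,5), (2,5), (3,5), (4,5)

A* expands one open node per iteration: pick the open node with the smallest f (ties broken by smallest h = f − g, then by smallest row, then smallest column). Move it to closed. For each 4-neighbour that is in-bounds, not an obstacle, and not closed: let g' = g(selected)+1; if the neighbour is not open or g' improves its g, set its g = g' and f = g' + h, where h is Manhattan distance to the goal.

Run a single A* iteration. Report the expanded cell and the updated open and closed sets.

expanded=(0,5); open=[(0,4) g=5 f=7, (3,4) g=2 f=7, (4,4) g=1 f=7]; closed=[(0,5), (1,5), (2,5), (3,5), (4,5)]

step 1: expand (0,5) (f=7, h=3) → closed; open now [(0,4) g=5 f=7, (3,4) g=2 f=7, (4,4) g=1 f=7]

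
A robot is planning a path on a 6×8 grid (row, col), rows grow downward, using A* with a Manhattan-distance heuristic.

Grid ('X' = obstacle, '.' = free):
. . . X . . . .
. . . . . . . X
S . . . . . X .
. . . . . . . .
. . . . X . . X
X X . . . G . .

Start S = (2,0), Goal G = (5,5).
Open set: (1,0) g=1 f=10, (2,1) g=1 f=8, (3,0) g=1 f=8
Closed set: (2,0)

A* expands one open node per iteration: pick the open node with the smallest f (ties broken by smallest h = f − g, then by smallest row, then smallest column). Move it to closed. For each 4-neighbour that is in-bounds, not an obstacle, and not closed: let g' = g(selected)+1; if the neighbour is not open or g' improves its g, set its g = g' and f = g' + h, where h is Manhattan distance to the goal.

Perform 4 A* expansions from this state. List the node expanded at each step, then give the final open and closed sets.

order=[(2,1) → (2,2) → (2,3) → (2,4)]; open=[(1,0) g=1 f=10, (1,1) g=2 f=10, (1,2) g=3 f=10, (1,3) g=4 f=10, (1,4) g=5 f=10, (2,5) g=5 f=8, (3,0) g=1 f=8, (3,1) g=2 f=8, (3,2) g=3 f=8, (3,3) g=4 f=8, (3,4) g=5 f=8]; closed=[(2,0), (2,1), (2,2), (2,3), (2,4)]

step 1: expand (2,1) (f=8, h=7) → closed; open now [(1,0) g=1 f=10, (1,1) g=2 f=10, (2,2) g=2 f=8, (3,0) g=1 f=8, (3,1) g=2 f=8]
step 2: expand (2,2) (f=8, h=6) → closed; open now [(1,0) g=1 f=10, (1,1) g=2 f=10, (1,2) g=3 f=10, (2,3) g=3 f=8, (3,0) g=1 f=8, (3,1) g=2 f=8, (3,2) g=3 f=8]
step 3: expand (2,3) (f=8, h=5) → closed; open now [(1,0) g=1 f=10, (1,1) g=2 f=10, (1,2) g=3 f=10, (1,3) g=4 f=10, (2,4) g=4 f=8, (3,0) g=1 f=8, (3,1) g=2 f=8, (3,2) g=3 f=8, (3,3) g=4 f=8]
step 4: expand (2,4) (f=8, h=4) → closed; open now [(1,0) g=1 f=10, (1,1) g=2 f=10, (1,2) g=3 f=10, (1,3) g=4 f=10, (1,4) g=5 f=10, (2,5) g=5 f=8, (3,0) g=1 f=8, (3,1) g=2 f=8, (3,2) g=3 f=8, (3,3) g=4 f=8, (3,4) g=5 f=8]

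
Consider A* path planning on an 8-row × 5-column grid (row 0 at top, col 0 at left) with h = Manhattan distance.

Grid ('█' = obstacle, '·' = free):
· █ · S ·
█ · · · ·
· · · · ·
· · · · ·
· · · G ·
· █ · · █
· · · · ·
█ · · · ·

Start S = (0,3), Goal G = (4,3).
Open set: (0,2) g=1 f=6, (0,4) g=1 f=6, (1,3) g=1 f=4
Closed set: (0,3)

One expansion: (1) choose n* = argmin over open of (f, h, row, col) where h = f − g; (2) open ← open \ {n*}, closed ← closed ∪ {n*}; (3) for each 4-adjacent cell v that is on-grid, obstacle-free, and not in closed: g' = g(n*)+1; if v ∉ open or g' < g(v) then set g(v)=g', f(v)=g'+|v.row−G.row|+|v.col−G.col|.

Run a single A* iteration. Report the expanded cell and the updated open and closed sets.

step 1: expand (1,3) (f=4, h=3) → closed; open now [(0,2) g=1 f=6, (0,4) g=1 f=6, (1,2) g=2 f=6, (1,4) g=2 f=6, (2,3) g=2 f=4]

expanded=(1,3); open=[(0,2) g=1 f=6, (0,4) g=1 f=6, (1,2) g=2 f=6, (1,4) g=2 f=6, (2,3) g=2 f=4]; closed=[(0,3), (1,3)]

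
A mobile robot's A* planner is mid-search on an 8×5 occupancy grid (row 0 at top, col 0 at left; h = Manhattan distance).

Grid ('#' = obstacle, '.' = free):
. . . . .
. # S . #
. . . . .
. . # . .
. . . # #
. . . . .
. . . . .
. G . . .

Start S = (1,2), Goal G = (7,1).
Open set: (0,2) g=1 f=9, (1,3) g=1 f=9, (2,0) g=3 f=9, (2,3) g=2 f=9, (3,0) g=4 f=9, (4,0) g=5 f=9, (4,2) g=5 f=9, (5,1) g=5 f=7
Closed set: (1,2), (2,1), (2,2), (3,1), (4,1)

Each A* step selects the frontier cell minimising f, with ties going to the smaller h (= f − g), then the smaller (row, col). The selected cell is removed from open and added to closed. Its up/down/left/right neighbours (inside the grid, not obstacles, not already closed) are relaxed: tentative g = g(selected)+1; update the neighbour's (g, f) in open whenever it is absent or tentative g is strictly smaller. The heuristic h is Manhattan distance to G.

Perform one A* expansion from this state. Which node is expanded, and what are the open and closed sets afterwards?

step 1: expand (5,1) (f=7, h=2) → closed; open now [(0,2) g=1 f=9, (1,3) g=1 f=9, (2,0) g=3 f=9, (2,3) g=2 f=9, (3,0) g=4 f=9, (4,0) g=5 f=9, (4,2) g=5 f=9, (5,0) g=6 f=9, (5,2) g=6 f=9, (6,1) g=6 f=7]

expanded=(5,1); open=[(0,2) g=1 f=9, (1,3) g=1 f=9, (2,0) g=3 f=9, (2,3) g=2 f=9, (3,0) g=4 f=9, (4,0) g=5 f=9, (4,2) g=5 f=9, (5,0) g=6 f=9, (5,2) g=6 f=9, (6,1) g=6 f=7]; closed=[(1,2), (2,1), (2,2), (3,1), (4,1), (5,1)]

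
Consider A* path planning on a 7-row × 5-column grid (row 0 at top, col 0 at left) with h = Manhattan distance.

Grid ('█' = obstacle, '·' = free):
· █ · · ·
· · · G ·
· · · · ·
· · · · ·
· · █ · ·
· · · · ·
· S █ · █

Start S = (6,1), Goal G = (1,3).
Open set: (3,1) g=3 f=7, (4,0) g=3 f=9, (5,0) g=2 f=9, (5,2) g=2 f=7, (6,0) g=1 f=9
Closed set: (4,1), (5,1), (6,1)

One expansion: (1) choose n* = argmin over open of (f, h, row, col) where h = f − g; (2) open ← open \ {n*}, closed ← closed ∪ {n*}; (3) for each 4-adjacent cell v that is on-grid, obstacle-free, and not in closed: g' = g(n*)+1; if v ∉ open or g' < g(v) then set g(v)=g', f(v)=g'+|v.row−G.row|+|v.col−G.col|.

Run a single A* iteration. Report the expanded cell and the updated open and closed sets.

expanded=(3,1); open=[(2,1) g=4 f=7, (3,0) g=4 f=9, (3,2) g=4 f=7, (4,0) g=3 f=9, (5,0) g=2 f=9, (5,2) g=2 f=7, (6,0) g=1 f=9]; closed=[(3,1), (4,1), (5,1), (6,1)]

step 1: expand (3,1) (f=7, h=4) → closed; open now [(2,1) g=4 f=7, (3,0) g=4 f=9, (3,2) g=4 f=7, (4,0) g=3 f=9, (5,0) g=2 f=9, (5,2) g=2 f=7, (6,0) g=1 f=9]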